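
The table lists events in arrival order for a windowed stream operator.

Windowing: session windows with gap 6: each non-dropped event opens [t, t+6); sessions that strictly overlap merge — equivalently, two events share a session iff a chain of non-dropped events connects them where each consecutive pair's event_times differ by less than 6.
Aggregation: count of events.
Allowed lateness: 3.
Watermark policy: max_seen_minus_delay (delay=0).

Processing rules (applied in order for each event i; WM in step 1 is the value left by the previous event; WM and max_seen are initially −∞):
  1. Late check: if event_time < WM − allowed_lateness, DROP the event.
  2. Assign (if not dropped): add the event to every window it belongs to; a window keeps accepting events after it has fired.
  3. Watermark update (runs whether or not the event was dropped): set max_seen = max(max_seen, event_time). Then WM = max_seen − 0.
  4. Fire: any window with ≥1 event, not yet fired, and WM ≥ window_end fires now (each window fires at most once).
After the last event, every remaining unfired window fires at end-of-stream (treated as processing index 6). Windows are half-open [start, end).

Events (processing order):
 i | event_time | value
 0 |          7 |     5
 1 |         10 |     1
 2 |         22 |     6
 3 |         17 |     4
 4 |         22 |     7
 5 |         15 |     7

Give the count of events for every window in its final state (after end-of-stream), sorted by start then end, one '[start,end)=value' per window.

i=0 t=7 v=5: → [7,13); WM=7
i=1 t=10 v=1: → [7,16); WM=10
i=2 t=22 v=6: → [22,28); WM=22
i=3 t=17 v=4: DROP (t<22-3); WM=22
i=4 t=22 v=7: → [22,28); WM=22
i=5 t=15 v=7: DROP (t<22-3); WM=22

[7,16)=2 [22,28)=2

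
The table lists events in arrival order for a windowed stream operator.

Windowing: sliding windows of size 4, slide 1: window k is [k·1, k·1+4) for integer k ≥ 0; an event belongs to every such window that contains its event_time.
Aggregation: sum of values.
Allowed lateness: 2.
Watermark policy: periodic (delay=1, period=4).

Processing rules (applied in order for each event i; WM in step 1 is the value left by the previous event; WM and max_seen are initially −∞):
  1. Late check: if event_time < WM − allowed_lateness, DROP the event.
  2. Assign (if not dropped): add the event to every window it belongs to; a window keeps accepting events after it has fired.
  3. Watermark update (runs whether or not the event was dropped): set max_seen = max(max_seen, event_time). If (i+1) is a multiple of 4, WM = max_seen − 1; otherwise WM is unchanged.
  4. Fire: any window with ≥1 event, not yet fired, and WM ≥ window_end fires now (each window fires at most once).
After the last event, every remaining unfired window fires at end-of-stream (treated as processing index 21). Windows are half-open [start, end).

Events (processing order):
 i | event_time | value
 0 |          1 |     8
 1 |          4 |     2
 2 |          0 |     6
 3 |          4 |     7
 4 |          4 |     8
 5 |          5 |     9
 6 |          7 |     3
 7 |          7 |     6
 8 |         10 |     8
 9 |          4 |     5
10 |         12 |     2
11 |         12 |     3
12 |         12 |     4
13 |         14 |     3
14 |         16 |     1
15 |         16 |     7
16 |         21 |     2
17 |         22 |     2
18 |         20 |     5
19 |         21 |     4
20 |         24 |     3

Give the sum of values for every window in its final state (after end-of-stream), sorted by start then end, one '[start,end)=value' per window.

i=0 t=1 v=8: → [1,5),[0,4); WM=−∞
i=1 t=4 v=2: → [4,8),[3,7),[2,6),[1,5); WM=−∞
i=2 t=0 v=6: → [0,4); WM=−∞
i=3 t=4 v=7: → [4,8),[3,7),[2,6),[1,5); WM=3
i=4 t=4 v=8: → [4,8),[3,7),[2,6),[1,5); WM=3
i=5 t=5 v=9: → [5,9),[4,8),[3,7),[2,6); WM=3
i=6 t=7 v=3: → [7,11),[6,10),[5,9),[4,8); WM=3
i=7 t=7 v=6: → [7,11),[6,10),[5,9),[4,8); WM=6; [0,4) fires=14 [1,5) fires=25 [2,6) fires=26
i=8 t=10 v=8: → [10,14),[9,13),[8,12),[7,11); WM=6
i=9 t=4 v=5: → [4,8),[3,7),[2,6),[1,5); WM=6
i=10 t=12 v=2: → [12,16),[11,15),[10,14),[9,13); WM=6
i=11 t=12 v=3: → [12,16),[11,15),[10,14),[9,13); WM=11; [3,7) fires=31 [4,8) fires=40 [5,9) fires=18 [6,10) fires=9 [7,11) fires=17
i=12 t=12 v=4: → [12,16),[11,15),[10,14),[9,13); WM=11
i=13 t=14 v=3: → [14,18),[13,17),[12,16),[11,15); WM=11
i=14 t=16 v=1: → [16,20),[15,19),[14,18),[13,17); WM=11
i=15 t=16 v=7: → [16,20),[15,19),[14,18),[13,17); WM=15; [8,12) fires=8 [9,13) fires=17 [10,14) fires=17 [11,15) fires=12
i=16 t=21 v=2: → [21,25),[20,24),[19,23),[18,22); WM=15
i=17 t=22 v=2: → [22,26),[21,25),[20,24),[19,23); WM=15
i=18 t=20 v=5: → [20,24),[19,23),[18,22),[17,21); WM=15
i=19 t=21 v=4: → [21,25),[20,24),[19,23),[18,22); WM=21; [12,16) fires=12 [13,17) fires=11 [14,18) fires=11 [15,19) fires=8 [16,20) fires=8 [17,21) fires=5
i=20 t=24 v=3: → [24,28),[23,27),[22,26),[21,25); WM=21

[0,4)=14 [1,5)=30 [2,6)=31 [3,7)=31 [4,8)=40 [5,9)=18 [6,10)=9 [7,11)=17 [8,12)=8 [9,13)=17 [10,14)=17 [11,15)=12 [12,16)=12 [13,17)=11 [14,18)=11 [15,19)=8 [16,20)=8 [17,21)=5 [18,22)=11 [19,23)=13 [20,24)=13 [21,25)=11 [22,26)=5 [23,27)=3 [24,28)=3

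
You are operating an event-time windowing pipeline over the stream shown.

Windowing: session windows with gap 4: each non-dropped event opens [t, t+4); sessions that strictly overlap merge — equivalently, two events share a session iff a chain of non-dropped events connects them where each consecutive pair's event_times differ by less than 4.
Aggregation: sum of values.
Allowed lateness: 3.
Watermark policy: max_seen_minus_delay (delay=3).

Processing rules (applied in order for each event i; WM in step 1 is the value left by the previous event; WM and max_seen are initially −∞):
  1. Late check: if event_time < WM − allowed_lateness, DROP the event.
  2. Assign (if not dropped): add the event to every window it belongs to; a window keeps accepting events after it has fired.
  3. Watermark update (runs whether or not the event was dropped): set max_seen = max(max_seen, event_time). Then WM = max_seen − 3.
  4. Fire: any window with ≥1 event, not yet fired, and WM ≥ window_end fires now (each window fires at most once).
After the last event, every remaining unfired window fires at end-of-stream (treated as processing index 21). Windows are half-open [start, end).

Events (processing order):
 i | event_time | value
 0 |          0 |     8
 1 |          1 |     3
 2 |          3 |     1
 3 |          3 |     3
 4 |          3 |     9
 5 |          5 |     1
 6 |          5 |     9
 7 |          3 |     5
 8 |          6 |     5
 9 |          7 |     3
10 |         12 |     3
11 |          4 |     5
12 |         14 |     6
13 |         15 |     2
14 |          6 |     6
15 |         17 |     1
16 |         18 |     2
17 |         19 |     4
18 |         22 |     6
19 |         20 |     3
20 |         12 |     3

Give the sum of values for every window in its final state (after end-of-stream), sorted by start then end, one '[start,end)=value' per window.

[0,11)=47 [12,26)=27

i=0 t=0 v=8: → [0,4); WM=-3
i=1 t=1 v=3: → [0,5); WM=-2
i=2 t=3 v=1: → [0,7); WM=0
i=3 t=3 v=3: → [0,7); WM=0
i=4 t=3 v=9: → [0,7); WM=0
i=5 t=5 v=1: → [0,9); WM=2
i=6 t=5 v=9: → [0,9); WM=2
i=7 t=3 v=5: → [0,9); WM=2
i=8 t=6 v=5: → [0,10); WM=3
i=9 t=7 v=3: → [0,11); WM=4
i=10 t=12 v=3: → [12,16); WM=9
i=11 t=4 v=5: DROP (t<9-3); WM=9
i=12 t=14 v=6: → [12,18); WM=11
i=13 t=15 v=2: → [12,19); WM=12
i=14 t=6 v=6: DROP (t<12-3); WM=12
i=15 t=17 v=1: → [12,21); WM=14
i=16 t=18 v=2: → [12,22); WM=15
i=17 t=19 v=4: → [12,23); WM=16
i=18 t=22 v=6: → [12,26); WM=19
i=19 t=20 v=3: → [12,26); WM=19
i=20 t=12 v=3: DROP (t<19-3); WM=19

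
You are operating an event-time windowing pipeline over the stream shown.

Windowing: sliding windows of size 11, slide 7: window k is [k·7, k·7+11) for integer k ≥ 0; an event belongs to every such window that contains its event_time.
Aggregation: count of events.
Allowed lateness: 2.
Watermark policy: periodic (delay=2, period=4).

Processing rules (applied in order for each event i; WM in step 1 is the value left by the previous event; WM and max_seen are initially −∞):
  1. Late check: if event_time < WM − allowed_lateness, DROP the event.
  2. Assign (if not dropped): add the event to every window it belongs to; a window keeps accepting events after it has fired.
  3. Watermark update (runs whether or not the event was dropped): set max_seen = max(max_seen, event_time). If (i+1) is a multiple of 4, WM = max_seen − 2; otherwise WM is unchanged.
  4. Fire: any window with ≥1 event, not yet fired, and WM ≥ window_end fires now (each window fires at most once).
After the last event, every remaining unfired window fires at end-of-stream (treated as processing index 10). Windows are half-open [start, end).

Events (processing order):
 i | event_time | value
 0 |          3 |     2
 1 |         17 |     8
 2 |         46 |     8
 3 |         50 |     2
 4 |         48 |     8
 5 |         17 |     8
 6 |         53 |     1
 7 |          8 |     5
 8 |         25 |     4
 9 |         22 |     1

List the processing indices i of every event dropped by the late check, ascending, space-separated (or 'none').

i=0 t=3 v=2: → [0,11); WM=−∞
i=1 t=17 v=8: → [14,25),[7,18); WM=−∞
i=2 t=46 v=8: → [42,53); WM=−∞
i=3 t=50 v=2: → [49,60),[42,53); WM=48; [0,11) fires=1 [7,18) fires=1 [14,25) fires=1
i=4 t=48 v=8: → [42,53); WM=48
i=5 t=17 v=8: DROP (t<48-2); WM=48
i=6 t=53 v=1: → [49,60); WM=48
i=7 t=8 v=5: DROP (t<48-2); WM=51
i=8 t=25 v=4: DROP (t<51-2); WM=51
i=9 t=22 v=1: DROP (t<51-2); WM=51

5 7 8 9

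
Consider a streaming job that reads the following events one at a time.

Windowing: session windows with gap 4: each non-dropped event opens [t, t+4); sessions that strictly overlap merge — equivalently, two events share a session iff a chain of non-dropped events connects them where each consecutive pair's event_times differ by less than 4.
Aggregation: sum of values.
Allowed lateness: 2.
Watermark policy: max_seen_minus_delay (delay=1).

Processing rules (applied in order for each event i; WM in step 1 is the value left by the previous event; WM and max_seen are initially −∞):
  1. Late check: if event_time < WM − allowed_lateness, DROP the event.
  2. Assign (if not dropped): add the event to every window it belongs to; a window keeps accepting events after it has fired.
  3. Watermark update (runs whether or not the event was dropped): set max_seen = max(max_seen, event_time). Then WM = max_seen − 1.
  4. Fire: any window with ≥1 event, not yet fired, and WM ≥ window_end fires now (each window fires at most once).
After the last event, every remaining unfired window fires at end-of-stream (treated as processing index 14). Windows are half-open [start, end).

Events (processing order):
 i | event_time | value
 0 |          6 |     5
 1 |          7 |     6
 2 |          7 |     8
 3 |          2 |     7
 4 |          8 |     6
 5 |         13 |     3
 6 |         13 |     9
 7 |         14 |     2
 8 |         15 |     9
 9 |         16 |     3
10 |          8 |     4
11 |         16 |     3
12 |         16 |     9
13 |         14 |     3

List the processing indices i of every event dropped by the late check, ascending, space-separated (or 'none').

3 10

i=0 t=6 v=5: → [6,10); WM=5
i=1 t=7 v=6: → [6,11); WM=6
i=2 t=7 v=8: → [6,11); WM=6
i=3 t=2 v=7: DROP (t<6-2); WM=6
i=4 t=8 v=6: → [6,12); WM=7
i=5 t=13 v=3: → [13,17); WM=12
i=6 t=13 v=9: → [13,17); WM=12
i=7 t=14 v=2: → [13,18); WM=13
i=8 t=15 v=9: → [13,19); WM=14
i=9 t=16 v=3: → [13,20); WM=15
i=10 t=8 v=4: DROP (t<15-2); WM=15
i=11 t=16 v=3: → [13,20); WM=15
i=12 t=16 v=9: → [13,20); WM=15
i=13 t=14 v=3: → [13,20); WM=15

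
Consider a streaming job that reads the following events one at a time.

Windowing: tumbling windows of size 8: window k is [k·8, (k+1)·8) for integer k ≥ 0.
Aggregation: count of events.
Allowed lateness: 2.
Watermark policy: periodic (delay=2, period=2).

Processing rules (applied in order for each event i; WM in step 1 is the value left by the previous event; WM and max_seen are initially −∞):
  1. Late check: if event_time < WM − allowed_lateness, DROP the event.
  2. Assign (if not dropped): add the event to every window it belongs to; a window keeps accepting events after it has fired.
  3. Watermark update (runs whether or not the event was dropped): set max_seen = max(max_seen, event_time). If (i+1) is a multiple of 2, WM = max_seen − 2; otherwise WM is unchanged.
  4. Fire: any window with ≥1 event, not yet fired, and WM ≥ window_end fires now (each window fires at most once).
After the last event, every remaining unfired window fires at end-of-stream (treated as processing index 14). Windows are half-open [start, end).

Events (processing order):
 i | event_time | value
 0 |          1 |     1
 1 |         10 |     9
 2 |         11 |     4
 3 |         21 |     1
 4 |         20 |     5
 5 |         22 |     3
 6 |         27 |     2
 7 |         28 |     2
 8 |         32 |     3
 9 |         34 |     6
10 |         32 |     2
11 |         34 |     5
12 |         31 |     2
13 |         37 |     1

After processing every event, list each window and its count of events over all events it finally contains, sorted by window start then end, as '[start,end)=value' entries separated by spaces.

[0,8)=1 [8,16)=2 [16,24)=3 [24,32)=3 [32,40)=5

i=0 t=1 v=1: → [0,8); WM=−∞
i=1 t=10 v=9: → [8,16); WM=8; [0,8) fires=1
i=2 t=11 v=4: → [8,16); WM=8
i=3 t=21 v=1: → [16,24); WM=19; [8,16) fires=2
i=4 t=20 v=5: → [16,24); WM=19
i=5 t=22 v=3: → [16,24); WM=20
i=6 t=27 v=2: → [24,32); WM=20
i=7 t=28 v=2: → [24,32); WM=26; [16,24) fires=3
i=8 t=32 v=3: → [32,40); WM=26
i=9 t=34 v=6: → [32,40); WM=32; [24,32) fires=2
i=10 t=32 v=2: → [32,40); WM=32
i=11 t=34 v=5: → [32,40); WM=32
i=12 t=31 v=2: → [24,32); WM=32
i=13 t=37 v=1: → [32,40); WM=35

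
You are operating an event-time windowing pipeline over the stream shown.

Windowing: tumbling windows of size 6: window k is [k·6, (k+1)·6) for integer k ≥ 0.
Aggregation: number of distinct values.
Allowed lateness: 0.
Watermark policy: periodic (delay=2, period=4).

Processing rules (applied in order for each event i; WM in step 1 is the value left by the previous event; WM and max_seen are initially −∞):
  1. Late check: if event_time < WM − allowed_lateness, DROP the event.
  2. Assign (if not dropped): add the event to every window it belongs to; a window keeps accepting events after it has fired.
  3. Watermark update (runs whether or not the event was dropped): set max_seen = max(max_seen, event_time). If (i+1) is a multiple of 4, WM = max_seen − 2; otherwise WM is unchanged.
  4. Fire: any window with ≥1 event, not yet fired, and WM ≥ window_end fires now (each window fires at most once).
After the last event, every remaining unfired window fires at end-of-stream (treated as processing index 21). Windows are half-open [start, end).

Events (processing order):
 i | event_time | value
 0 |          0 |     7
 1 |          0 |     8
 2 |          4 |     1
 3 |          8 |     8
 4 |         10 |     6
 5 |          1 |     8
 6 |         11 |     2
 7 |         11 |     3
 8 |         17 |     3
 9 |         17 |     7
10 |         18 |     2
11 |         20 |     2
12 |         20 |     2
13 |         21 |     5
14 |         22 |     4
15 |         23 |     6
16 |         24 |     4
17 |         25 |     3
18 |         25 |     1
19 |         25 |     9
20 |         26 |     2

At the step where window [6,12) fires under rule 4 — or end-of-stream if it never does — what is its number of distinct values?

i=0 t=0 v=7: → [0,6); WM=−∞
i=1 t=0 v=8: → [0,6); WM=−∞
i=2 t=4 v=1: → [0,6); WM=−∞
i=3 t=8 v=8: → [6,12); WM=6; [0,6) fires=3
i=4 t=10 v=6: → [6,12); WM=6
i=5 t=1 v=8: DROP (t<6-0); WM=6
i=6 t=11 v=2: → [6,12); WM=6
i=7 t=11 v=3: → [6,12); WM=9
i=8 t=17 v=3: → [12,18); WM=9
i=9 t=17 v=7: → [12,18); WM=9
i=10 t=18 v=2: → [18,24); WM=9
i=11 t=20 v=2: → [18,24); WM=18; [6,12) fires=4 [12,18) fires=2
i=12 t=20 v=2: → [18,24); WM=18
i=13 t=21 v=5: → [18,24); WM=18
i=14 t=22 v=4: → [18,24); WM=18
i=15 t=23 v=6: → [18,24); WM=21
i=16 t=24 v=4: → [24,30); WM=21
i=17 t=25 v=3: → [24,30); WM=21
i=18 t=25 v=1: → [24,30); WM=21
i=19 t=25 v=9: → [24,30); WM=23
i=20 t=26 v=2: → [24,30); WM=23

4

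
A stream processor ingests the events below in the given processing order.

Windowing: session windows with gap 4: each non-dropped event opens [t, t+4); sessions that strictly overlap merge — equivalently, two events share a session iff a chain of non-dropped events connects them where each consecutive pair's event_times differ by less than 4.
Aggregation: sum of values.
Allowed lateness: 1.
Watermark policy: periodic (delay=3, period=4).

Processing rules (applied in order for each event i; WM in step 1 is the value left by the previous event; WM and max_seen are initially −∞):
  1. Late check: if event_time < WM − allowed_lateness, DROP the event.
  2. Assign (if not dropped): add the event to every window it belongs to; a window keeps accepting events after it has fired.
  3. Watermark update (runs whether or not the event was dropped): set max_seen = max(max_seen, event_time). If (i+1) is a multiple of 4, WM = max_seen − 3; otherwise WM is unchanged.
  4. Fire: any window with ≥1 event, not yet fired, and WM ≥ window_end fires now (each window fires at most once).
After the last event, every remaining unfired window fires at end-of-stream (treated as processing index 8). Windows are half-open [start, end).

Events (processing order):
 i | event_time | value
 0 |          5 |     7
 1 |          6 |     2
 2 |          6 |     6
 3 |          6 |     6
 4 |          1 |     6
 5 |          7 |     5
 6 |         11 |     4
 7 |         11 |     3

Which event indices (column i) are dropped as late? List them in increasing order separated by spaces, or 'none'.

i=0 t=5 v=7: → [5,9); WM=−∞
i=1 t=6 v=2: → [5,10); WM=−∞
i=2 t=6 v=6: → [5,10); WM=−∞
i=3 t=6 v=6: → [5,10); WM=3
i=4 t=1 v=6: DROP (t<3-1); WM=3
i=5 t=7 v=5: → [5,11); WM=3
i=6 t=11 v=4: → [11,15); WM=3
i=7 t=11 v=3: → [11,15); WM=8

4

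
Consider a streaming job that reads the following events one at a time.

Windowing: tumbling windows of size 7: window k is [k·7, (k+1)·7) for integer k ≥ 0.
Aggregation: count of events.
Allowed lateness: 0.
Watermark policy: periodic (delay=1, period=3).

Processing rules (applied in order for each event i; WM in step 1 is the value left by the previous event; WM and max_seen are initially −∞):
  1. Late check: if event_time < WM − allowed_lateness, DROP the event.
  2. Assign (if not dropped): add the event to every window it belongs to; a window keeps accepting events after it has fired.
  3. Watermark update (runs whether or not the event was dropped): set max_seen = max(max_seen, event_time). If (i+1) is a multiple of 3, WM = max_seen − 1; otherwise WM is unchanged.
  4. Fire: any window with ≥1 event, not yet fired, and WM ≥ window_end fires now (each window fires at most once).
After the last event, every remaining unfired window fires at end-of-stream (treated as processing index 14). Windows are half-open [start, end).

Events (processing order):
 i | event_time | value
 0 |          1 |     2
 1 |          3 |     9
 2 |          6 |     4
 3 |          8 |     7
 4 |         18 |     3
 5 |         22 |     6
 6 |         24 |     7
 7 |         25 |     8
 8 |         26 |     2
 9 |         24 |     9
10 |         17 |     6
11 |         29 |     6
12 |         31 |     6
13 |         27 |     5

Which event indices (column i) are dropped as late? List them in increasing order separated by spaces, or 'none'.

9 10 13

i=0 t=1 v=2: → [0,7); WM=−∞
i=1 t=3 v=9: → [0,7); WM=−∞
i=2 t=6 v=4: → [0,7); WM=5
i=3 t=8 v=7: → [7,14); WM=5
i=4 t=18 v=3: → [14,21); WM=5
i=5 t=22 v=6: → [21,28); WM=21; [0,7) fires=3 [7,14) fires=1 [14,21) fires=1
i=6 t=24 v=7: → [21,28); WM=21
i=7 t=25 v=8: → [21,28); WM=21
i=8 t=26 v=2: → [21,28); WM=25
i=9 t=24 v=9: DROP (t<25-0); WM=25
i=10 t=17 v=6: DROP (t<25-0); WM=25
i=11 t=29 v=6: → [28,35); WM=28; [21,28) fires=4
i=12 t=31 v=6: → [28,35); WM=28
i=13 t=27 v=5: DROP (t<28-0); WM=28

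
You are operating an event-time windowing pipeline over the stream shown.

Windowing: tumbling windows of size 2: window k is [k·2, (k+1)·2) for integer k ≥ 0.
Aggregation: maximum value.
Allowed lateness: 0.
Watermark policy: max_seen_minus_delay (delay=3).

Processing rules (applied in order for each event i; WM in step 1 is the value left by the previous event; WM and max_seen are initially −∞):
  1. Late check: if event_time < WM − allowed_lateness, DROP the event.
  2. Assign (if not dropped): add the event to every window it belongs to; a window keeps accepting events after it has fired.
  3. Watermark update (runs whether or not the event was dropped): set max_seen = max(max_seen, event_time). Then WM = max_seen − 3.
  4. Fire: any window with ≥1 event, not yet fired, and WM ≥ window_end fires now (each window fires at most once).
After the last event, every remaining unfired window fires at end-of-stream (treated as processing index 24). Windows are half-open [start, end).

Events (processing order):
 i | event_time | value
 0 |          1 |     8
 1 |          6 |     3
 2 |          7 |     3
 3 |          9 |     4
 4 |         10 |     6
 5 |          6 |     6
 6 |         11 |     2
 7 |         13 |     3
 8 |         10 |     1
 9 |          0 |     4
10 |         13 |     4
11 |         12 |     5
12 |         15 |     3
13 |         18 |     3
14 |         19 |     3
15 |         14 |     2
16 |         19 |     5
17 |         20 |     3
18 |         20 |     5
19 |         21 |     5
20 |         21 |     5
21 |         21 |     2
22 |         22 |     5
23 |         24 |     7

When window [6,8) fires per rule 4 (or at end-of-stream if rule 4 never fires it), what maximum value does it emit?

3

i=0 t=1 v=8: → [0,2); WM=-2
i=1 t=6 v=3: → [6,8); WM=3; [0,2) fires=8
i=2 t=7 v=3: → [6,8); WM=4
i=3 t=9 v=4: → [8,10); WM=6
i=4 t=10 v=6: → [10,12); WM=7
i=5 t=6 v=6: DROP (t<7-0); WM=7
i=6 t=11 v=2: → [10,12); WM=8; [6,8) fires=3
i=7 t=13 v=3: → [12,14); WM=10; [8,10) fires=4
i=8 t=10 v=1: → [10,12); WM=10
i=9 t=0 v=4: DROP (t<10-0); WM=10
i=10 t=13 v=4: → [12,14); WM=10
i=11 t=12 v=5: → [12,14); WM=10
i=12 t=15 v=3: → [14,16); WM=12; [10,12) fires=6
i=13 t=18 v=3: → [18,20); WM=15; [12,14) fires=5
i=14 t=19 v=3: → [18,20); WM=16; [14,16) fires=3
i=15 t=14 v=2: DROP (t<16-0); WM=16
i=16 t=19 v=5: → [18,20); WM=16
i=17 t=20 v=3: → [20,22); WM=17
i=18 t=20 v=5: → [20,22); WM=17
i=19 t=21 v=5: → [20,22); WM=18
i=20 t=21 v=5: → [20,22); WM=18
i=21 t=21 v=2: → [20,22); WM=18
i=22 t=22 v=5: → [22,24); WM=19
i=23 t=24 v=7: → [24,26); WM=21; [18,20) fires=5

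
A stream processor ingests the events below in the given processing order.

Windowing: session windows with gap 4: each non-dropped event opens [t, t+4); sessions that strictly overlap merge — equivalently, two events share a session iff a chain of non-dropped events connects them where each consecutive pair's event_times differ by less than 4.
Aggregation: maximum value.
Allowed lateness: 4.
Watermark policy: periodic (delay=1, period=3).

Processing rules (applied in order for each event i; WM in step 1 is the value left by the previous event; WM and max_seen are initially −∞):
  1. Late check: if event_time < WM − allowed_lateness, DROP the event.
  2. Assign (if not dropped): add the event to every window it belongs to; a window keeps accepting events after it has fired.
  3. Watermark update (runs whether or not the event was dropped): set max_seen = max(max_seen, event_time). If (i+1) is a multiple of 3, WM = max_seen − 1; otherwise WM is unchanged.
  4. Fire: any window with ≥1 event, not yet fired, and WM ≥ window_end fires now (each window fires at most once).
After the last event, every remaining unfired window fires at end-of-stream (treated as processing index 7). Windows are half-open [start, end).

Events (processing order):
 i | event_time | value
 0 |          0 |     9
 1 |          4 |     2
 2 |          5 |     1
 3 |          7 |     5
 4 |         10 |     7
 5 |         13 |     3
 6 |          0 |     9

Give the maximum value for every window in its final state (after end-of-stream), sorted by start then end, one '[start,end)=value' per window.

[0,4)=9 [4,17)=7

i=0 t=0 v=9: → [0,4); WM=−∞
i=1 t=4 v=2: → [4,8); WM=−∞
i=2 t=5 v=1: → [4,9); WM=4
i=3 t=7 v=5: → [4,11); WM=4
i=4 t=10 v=7: → [4,14); WM=4
i=5 t=13 v=3: → [4,17); WM=12
i=6 t=0 v=9: DROP (t<12-4); WM=12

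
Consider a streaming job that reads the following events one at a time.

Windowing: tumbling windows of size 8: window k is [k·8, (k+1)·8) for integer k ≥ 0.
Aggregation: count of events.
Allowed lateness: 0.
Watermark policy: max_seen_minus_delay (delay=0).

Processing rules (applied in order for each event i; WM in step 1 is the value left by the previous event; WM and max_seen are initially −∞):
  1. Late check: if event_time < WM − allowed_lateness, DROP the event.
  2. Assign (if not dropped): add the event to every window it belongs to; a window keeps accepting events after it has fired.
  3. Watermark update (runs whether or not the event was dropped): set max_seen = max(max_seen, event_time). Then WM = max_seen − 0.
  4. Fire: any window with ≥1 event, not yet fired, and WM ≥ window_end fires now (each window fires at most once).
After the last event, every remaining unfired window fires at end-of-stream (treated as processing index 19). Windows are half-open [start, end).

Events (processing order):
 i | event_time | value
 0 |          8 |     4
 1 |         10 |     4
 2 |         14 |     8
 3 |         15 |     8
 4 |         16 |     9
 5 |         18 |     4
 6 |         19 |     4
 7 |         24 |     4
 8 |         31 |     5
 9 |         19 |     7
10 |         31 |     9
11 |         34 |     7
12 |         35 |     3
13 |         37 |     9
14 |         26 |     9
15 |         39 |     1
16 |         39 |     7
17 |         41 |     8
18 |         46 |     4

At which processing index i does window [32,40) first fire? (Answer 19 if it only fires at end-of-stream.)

i=0 t=8 v=4: → [8,16); WM=8
i=1 t=10 v=4: → [8,16); WM=10
i=2 t=14 v=8: → [8,16); WM=14
i=3 t=15 v=8: → [8,16); WM=15
i=4 t=16 v=9: → [16,24); WM=16; [8,16) fires=4
i=5 t=18 v=4: → [16,24); WM=18
i=6 t=19 v=4: → [16,24); WM=19
i=7 t=24 v=4: → [24,32); WM=24; [16,24) fires=3
i=8 t=31 v=5: → [24,32); WM=31
i=9 t=19 v=7: DROP (t<31-0); WM=31
i=10 t=31 v=9: → [24,32); WM=31
i=11 t=34 v=7: → [32,40); WM=34; [24,32) fires=3
i=12 t=35 v=3: → [32,40); WM=35
i=13 t=37 v=9: → [32,40); WM=37
i=14 t=26 v=9: DROP (t<37-0); WM=37
i=15 t=39 v=1: → [32,40); WM=39
i=16 t=39 v=7: → [32,40); WM=39
i=17 t=41 v=8: → [40,48); WM=41; [32,40) fires=5
i=18 t=46 v=4: → [40,48); WM=46

17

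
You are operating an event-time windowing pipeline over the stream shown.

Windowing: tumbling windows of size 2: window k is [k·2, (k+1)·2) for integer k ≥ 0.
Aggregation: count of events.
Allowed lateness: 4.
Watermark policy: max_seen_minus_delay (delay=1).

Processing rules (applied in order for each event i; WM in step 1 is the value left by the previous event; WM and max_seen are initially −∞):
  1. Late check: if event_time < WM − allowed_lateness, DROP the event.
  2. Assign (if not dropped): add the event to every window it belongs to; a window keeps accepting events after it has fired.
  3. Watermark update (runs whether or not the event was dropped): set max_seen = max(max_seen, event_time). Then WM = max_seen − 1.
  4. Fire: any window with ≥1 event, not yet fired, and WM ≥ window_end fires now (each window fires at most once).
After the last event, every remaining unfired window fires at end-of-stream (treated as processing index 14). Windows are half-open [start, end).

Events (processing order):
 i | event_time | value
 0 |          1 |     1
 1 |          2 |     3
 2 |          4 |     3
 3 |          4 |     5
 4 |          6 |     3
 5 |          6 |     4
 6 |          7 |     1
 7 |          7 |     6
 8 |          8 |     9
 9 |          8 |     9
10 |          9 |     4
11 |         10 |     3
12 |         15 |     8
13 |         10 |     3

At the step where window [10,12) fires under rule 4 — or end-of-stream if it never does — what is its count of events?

1

i=0 t=1 v=1: → [0,2); WM=0
i=1 t=2 v=3: → [2,4); WM=1
i=2 t=4 v=3: → [4,6); WM=3; [0,2) fires=1
i=3 t=4 v=5: → [4,6); WM=3
i=4 t=6 v=3: → [6,8); WM=5; [2,4) fires=1
i=5 t=6 v=4: → [6,8); WM=5
i=6 t=7 v=1: → [6,8); WM=6; [4,6) fires=2
i=7 t=7 v=6: → [6,8); WM=6
i=8 t=8 v=9: → [8,10); WM=7
i=9 t=8 v=9: → [8,10); WM=7
i=10 t=9 v=4: → [8,10); WM=8; [6,8) fires=4
i=11 t=10 v=3: → [10,12); WM=9
i=12 t=15 v=8: → [14,16); WM=14; [8,10) fires=3 [10,12) fires=1
i=13 t=10 v=3: → [10,12); WM=14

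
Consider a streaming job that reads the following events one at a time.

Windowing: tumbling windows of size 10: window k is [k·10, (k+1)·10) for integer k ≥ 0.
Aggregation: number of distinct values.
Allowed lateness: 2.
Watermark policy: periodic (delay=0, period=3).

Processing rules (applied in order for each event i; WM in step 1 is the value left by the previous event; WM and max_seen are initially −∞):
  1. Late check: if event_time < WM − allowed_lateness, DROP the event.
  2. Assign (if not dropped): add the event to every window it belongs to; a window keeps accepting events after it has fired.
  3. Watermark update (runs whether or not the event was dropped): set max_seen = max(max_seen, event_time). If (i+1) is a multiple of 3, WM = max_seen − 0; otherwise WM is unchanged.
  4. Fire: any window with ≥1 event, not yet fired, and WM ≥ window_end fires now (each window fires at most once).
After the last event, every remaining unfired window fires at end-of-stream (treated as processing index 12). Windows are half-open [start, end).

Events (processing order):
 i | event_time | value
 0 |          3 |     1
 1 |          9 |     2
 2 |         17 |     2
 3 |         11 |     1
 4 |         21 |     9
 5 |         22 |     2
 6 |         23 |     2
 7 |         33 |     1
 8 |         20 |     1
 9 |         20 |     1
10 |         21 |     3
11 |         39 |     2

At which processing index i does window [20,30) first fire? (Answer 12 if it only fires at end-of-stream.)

8

i=0 t=3 v=1: → [0,10); WM=−∞
i=1 t=9 v=2: → [0,10); WM=−∞
i=2 t=17 v=2: → [10,20); WM=17; [0,10) fires=2
i=3 t=11 v=1: DROP (t<17-2); WM=17
i=4 t=21 v=9: → [20,30); WM=17
i=5 t=22 v=2: → [20,30); WM=22; [10,20) fires=1
i=6 t=23 v=2: → [20,30); WM=22
i=7 t=33 v=1: → [30,40); WM=22
i=8 t=20 v=1: → [20,30); WM=33; [20,30) fires=3
i=9 t=20 v=1: DROP (t<33-2); WM=33
i=10 t=21 v=3: DROP (t<33-2); WM=33
i=11 t=39 v=2: → [30,40); WM=39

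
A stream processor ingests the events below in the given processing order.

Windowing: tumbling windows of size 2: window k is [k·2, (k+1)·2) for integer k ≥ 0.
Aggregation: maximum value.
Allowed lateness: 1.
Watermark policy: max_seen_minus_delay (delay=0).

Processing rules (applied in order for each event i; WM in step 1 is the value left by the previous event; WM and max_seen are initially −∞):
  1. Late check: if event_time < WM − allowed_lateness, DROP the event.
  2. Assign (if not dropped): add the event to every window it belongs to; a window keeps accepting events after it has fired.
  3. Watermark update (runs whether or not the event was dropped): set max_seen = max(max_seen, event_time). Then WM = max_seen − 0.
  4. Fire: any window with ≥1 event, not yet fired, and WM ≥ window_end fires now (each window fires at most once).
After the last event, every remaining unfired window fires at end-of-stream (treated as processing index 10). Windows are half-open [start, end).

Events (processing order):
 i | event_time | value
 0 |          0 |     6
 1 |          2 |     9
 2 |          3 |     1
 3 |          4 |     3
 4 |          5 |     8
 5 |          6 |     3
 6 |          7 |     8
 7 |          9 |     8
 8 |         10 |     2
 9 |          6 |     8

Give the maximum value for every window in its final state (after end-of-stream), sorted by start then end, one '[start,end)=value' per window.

[0,2)=6 [2,4)=9 [4,6)=8 [6,8)=8 [8,10)=8 [10,12)=2

i=0 t=0 v=6: → [0,2); WM=0
i=1 t=2 v=9: → [2,4); WM=2; [0,2) fires=6
i=2 t=3 v=1: → [2,4); WM=3
i=3 t=4 v=3: → [4,6); WM=4; [2,4) fires=9
i=4 t=5 v=8: → [4,6); WM=5
i=5 t=6 v=3: → [6,8); WM=6; [4,6) fires=8
i=6 t=7 v=8: → [6,8); WM=7
i=7 t=9 v=8: → [8,10); WM=9; [6,8) fires=8
i=8 t=10 v=2: → [10,12); WM=10; [8,10) fires=8
i=9 t=6 v=8: DROP (t<10-1); WM=10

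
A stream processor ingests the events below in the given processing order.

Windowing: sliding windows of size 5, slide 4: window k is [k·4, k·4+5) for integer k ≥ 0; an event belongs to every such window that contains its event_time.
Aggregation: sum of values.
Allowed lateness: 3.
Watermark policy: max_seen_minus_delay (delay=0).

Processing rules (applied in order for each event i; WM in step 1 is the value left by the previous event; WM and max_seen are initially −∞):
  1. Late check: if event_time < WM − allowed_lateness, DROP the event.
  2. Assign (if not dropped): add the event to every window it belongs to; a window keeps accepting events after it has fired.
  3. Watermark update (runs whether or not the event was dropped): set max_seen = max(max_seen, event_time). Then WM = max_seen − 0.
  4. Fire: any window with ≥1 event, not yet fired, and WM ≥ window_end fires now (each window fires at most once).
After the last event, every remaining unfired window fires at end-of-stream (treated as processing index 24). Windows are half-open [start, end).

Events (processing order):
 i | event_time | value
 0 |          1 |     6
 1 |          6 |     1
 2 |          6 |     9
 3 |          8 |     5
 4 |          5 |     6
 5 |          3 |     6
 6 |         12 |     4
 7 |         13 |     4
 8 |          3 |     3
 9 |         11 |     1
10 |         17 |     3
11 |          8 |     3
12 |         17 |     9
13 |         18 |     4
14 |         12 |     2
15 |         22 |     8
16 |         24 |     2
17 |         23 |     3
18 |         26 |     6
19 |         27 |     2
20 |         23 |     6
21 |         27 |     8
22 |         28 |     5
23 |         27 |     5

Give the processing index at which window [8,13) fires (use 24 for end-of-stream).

7

i=0 t=1 v=6: → [0,5); WM=1
i=1 t=6 v=1: → [4,9); WM=6; [0,5) fires=6
i=2 t=6 v=9: → [4,9); WM=6
i=3 t=8 v=5: → [8,13),[4,9); WM=8
i=4 t=5 v=6: → [4,9); WM=8
i=5 t=3 v=6: DROP (t<8-3); WM=8
i=6 t=12 v=4: → [12,17),[8,13); WM=12; [4,9) fires=21
i=7 t=13 v=4: → [12,17); WM=13; [8,13) fires=9
i=8 t=3 v=3: DROP (t<13-3); WM=13
i=9 t=11 v=1: → [8,13); WM=13
i=10 t=17 v=3: → [16,21); WM=17; [12,17) fires=8
i=11 t=8 v=3: DROP (t<17-3); WM=17
i=12 t=17 v=9: → [16,21); WM=17
i=13 t=18 v=4: → [16,21); WM=18
i=14 t=12 v=2: DROP (t<18-3); WM=18
i=15 t=22 v=8: → [20,25); WM=22; [16,21) fires=16
i=16 t=24 v=2: → [24,29),[20,25); WM=24
i=17 t=23 v=3: → [20,25); WM=24
i=18 t=26 v=6: → [24,29); WM=26; [20,25) fires=13
i=19 t=27 v=2: → [24,29); WM=27
i=20 t=23 v=6: DROP (t<27-3); WM=27
i=21 t=27 v=8: → [24,29); WM=27
i=22 t=28 v=5: → [28,33),[24,29); WM=28
i=23 t=27 v=5: → [24,29); WM=28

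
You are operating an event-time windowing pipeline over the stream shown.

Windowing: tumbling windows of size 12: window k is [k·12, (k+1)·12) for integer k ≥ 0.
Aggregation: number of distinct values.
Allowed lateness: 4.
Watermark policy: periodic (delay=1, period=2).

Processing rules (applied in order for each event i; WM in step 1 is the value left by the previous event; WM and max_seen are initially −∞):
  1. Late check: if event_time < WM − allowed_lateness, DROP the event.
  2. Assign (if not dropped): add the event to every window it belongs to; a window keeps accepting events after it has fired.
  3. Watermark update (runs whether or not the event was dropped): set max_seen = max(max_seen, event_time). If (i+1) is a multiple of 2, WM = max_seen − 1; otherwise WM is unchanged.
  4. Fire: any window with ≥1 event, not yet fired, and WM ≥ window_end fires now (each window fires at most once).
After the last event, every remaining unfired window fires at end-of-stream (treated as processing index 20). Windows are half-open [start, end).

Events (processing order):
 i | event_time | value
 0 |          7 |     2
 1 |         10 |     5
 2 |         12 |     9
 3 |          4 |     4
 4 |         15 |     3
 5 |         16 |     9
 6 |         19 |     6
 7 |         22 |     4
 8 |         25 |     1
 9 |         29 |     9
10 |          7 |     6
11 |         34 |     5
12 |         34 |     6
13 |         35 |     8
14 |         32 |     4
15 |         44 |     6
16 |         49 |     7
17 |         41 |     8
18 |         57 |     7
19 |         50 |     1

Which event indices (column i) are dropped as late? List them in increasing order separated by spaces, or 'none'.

3 10

i=0 t=7 v=2: → [0,12); WM=−∞
i=1 t=10 v=5: → [0,12); WM=9
i=2 t=12 v=9: → [12,24); WM=9
i=3 t=4 v=4: DROP (t<9-4); WM=11
i=4 t=15 v=3: → [12,24); WM=11
i=5 t=16 v=9: → [12,24); WM=15; [0,12) fires=2
i=6 t=19 v=6: → [12,24); WM=15
i=7 t=22 v=4: → [12,24); WM=21
i=8 t=25 v=1: → [24,36); WM=21
i=9 t=29 v=9: → [24,36); WM=28; [12,24) fires=4
i=10 t=7 v=6: DROP (t<28-4); WM=28
i=11 t=34 v=5: → [24,36); WM=33
i=12 t=34 v=6: → [24,36); WM=33
i=13 t=35 v=8: → [24,36); WM=34
i=14 t=32 v=4: → [24,36); WM=34
i=15 t=44 v=6: → [36,48); WM=43; [24,36) fires=6
i=16 t=49 v=7: → [48,60); WM=43
i=17 t=41 v=8: → [36,48); WM=48; [36,48) fires=2
i=18 t=57 v=7: → [48,60); WM=48
i=19 t=50 v=1: → [48,60); WM=56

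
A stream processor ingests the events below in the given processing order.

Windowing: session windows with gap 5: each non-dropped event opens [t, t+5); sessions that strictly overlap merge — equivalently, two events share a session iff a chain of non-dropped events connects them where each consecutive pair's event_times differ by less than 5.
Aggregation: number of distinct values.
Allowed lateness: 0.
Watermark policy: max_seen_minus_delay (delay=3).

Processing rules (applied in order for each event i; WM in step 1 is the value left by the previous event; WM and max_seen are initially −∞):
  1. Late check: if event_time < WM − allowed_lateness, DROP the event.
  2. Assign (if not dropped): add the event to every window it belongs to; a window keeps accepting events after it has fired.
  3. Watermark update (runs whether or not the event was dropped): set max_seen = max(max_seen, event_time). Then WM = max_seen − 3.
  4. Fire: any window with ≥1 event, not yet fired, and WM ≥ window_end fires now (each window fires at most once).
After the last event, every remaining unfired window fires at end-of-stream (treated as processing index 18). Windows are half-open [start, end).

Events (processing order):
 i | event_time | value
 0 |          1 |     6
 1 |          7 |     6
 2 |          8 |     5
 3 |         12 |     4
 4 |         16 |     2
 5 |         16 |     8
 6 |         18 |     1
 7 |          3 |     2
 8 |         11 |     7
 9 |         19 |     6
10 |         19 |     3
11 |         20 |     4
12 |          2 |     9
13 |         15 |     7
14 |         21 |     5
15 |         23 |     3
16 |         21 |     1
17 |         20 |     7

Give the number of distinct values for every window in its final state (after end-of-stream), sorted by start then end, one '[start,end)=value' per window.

[1,6)=1 [7,28)=8

i=0 t=1 v=6: → [1,6); WM=-2
i=1 t=7 v=6: → [7,12); WM=4
i=2 t=8 v=5: → [7,13); WM=5
i=3 t=12 v=4: → [7,17); WM=9
i=4 t=16 v=2: → [7,21); WM=13
i=5 t=16 v=8: → [7,21); WM=13
i=6 t=18 v=1: → [7,23); WM=15
i=7 t=3 v=2: DROP (t<15-0); WM=15
i=8 t=11 v=7: DROP (t<15-0); WM=15
i=9 t=19 v=6: → [7,24); WM=16
i=10 t=19 v=3: → [7,24); WM=16
i=11 t=20 v=4: → [7,25); WM=17
i=12 t=2 v=9: DROP (t<17-0); WM=17
i=13 t=15 v=7: DROP (t<17-0); WM=17
i=14 t=21 v=5: → [7,26); WM=18
i=15 t=23 v=3: → [7,28); WM=20
i=16 t=21 v=1: → [7,28); WM=20
i=17 t=20 v=7: → [7,28); WM=20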